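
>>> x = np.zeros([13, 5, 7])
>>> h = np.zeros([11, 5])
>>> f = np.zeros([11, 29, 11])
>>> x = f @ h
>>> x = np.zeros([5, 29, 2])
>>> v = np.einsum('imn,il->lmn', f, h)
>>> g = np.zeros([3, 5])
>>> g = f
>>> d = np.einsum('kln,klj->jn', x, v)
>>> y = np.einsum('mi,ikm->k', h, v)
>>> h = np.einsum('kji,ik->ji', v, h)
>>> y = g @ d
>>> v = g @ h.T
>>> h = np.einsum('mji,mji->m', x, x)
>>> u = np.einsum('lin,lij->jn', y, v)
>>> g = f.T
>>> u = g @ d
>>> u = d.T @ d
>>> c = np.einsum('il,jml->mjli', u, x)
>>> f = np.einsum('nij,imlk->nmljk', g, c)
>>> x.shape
(5, 29, 2)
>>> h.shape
(5,)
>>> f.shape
(11, 5, 2, 11, 2)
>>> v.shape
(11, 29, 29)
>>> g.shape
(11, 29, 11)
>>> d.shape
(11, 2)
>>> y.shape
(11, 29, 2)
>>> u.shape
(2, 2)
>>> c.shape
(29, 5, 2, 2)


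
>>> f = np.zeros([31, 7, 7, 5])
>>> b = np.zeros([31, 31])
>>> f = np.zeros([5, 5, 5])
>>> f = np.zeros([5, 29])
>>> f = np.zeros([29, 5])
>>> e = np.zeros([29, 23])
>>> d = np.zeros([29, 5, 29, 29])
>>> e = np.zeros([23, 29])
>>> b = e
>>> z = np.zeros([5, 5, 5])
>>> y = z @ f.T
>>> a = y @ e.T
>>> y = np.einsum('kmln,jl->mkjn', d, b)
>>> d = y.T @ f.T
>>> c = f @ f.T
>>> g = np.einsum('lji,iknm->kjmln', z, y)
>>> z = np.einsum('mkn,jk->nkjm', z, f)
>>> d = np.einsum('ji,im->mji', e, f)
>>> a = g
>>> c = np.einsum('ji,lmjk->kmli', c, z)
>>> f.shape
(29, 5)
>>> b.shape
(23, 29)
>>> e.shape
(23, 29)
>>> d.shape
(5, 23, 29)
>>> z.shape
(5, 5, 29, 5)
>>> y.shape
(5, 29, 23, 29)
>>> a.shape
(29, 5, 29, 5, 23)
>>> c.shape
(5, 5, 5, 29)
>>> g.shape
(29, 5, 29, 5, 23)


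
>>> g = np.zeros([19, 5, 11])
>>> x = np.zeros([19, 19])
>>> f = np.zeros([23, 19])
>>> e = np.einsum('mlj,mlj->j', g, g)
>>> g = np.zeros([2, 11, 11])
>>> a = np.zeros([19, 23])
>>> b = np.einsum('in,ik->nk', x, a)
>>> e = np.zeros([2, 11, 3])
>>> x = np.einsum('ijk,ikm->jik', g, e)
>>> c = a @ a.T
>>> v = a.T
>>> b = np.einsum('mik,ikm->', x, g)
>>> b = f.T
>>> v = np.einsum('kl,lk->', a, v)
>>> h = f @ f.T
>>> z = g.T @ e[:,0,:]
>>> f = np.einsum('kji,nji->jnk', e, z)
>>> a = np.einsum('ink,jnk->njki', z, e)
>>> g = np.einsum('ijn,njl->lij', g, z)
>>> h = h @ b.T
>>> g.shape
(3, 2, 11)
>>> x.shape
(11, 2, 11)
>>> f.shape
(11, 11, 2)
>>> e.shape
(2, 11, 3)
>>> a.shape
(11, 2, 3, 11)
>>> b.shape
(19, 23)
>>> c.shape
(19, 19)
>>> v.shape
()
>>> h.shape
(23, 19)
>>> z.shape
(11, 11, 3)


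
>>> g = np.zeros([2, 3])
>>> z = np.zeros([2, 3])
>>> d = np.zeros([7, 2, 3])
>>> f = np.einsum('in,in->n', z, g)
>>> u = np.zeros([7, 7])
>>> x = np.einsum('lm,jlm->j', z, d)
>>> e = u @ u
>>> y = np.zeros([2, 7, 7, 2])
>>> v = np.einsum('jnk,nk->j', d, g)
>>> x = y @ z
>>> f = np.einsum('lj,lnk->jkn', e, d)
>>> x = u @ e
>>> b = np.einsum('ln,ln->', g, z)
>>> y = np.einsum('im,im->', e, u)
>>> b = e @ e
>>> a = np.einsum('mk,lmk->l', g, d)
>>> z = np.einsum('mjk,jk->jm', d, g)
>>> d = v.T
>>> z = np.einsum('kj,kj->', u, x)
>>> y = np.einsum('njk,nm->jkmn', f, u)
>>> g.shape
(2, 3)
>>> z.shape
()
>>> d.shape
(7,)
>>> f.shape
(7, 3, 2)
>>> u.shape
(7, 7)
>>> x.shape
(7, 7)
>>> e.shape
(7, 7)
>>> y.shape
(3, 2, 7, 7)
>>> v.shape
(7,)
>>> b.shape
(7, 7)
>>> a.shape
(7,)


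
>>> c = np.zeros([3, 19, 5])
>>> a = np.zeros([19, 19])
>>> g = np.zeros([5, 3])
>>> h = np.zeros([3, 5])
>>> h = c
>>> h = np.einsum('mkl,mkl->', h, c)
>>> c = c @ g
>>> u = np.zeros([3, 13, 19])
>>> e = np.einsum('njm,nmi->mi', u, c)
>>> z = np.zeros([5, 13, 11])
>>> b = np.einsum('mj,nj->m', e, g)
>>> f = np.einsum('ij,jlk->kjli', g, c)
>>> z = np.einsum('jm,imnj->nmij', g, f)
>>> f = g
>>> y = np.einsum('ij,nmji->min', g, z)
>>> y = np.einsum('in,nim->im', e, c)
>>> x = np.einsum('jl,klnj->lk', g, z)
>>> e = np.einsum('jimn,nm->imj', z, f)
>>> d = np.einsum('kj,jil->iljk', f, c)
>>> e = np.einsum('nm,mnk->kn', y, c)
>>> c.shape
(3, 19, 3)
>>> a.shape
(19, 19)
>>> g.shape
(5, 3)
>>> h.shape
()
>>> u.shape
(3, 13, 19)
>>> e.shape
(3, 19)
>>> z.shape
(19, 3, 3, 5)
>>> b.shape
(19,)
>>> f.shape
(5, 3)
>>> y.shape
(19, 3)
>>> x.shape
(3, 19)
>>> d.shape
(19, 3, 3, 5)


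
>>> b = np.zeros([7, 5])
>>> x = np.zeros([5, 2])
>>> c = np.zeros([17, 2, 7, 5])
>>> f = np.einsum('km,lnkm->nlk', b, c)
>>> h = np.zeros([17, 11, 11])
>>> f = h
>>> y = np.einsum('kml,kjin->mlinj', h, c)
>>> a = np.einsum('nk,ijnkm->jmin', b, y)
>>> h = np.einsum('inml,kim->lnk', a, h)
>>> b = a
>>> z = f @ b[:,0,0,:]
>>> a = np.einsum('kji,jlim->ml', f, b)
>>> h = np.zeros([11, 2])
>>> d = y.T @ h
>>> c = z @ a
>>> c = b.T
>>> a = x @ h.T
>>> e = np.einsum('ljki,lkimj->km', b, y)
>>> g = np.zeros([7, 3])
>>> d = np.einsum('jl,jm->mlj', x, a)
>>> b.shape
(11, 2, 11, 7)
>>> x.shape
(5, 2)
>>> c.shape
(7, 11, 2, 11)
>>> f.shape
(17, 11, 11)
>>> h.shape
(11, 2)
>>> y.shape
(11, 11, 7, 5, 2)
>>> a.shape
(5, 11)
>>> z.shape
(17, 11, 7)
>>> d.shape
(11, 2, 5)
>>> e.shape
(11, 5)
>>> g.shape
(7, 3)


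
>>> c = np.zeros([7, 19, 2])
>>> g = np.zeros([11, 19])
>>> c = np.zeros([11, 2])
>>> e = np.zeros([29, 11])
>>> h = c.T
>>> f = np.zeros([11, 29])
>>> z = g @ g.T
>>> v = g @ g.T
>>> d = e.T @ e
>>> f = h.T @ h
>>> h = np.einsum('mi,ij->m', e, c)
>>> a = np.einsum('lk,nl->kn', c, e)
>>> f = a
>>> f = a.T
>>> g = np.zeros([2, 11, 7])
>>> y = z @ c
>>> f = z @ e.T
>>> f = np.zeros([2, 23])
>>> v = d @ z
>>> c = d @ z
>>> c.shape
(11, 11)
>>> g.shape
(2, 11, 7)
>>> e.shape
(29, 11)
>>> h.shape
(29,)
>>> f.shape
(2, 23)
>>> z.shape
(11, 11)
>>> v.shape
(11, 11)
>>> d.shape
(11, 11)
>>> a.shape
(2, 29)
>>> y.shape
(11, 2)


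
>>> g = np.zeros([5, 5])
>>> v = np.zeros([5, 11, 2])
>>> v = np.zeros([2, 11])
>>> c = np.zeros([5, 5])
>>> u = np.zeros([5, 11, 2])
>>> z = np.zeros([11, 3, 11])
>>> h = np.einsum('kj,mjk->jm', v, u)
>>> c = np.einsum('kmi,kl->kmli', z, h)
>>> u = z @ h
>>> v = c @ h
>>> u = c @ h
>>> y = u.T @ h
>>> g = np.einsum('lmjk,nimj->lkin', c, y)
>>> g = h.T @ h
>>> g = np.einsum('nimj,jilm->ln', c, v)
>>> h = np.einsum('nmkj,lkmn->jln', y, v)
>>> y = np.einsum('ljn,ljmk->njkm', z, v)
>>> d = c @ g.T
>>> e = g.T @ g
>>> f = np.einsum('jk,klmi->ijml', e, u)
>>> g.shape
(5, 11)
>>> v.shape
(11, 3, 5, 5)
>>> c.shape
(11, 3, 5, 11)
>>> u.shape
(11, 3, 5, 5)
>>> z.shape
(11, 3, 11)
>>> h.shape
(5, 11, 5)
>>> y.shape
(11, 3, 5, 5)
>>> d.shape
(11, 3, 5, 5)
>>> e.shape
(11, 11)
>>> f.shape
(5, 11, 5, 3)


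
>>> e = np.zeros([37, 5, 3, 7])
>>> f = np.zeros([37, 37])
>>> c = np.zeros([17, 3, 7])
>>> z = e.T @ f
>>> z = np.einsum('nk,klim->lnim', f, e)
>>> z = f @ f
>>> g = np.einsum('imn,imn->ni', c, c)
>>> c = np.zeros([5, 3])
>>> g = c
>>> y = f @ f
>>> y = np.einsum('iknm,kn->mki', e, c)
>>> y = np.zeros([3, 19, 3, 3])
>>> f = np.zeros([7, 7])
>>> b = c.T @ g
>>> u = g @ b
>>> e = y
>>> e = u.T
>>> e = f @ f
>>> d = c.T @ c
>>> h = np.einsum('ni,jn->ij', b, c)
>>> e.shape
(7, 7)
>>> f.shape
(7, 7)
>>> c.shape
(5, 3)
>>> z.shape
(37, 37)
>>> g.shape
(5, 3)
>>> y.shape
(3, 19, 3, 3)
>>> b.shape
(3, 3)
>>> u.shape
(5, 3)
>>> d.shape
(3, 3)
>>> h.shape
(3, 5)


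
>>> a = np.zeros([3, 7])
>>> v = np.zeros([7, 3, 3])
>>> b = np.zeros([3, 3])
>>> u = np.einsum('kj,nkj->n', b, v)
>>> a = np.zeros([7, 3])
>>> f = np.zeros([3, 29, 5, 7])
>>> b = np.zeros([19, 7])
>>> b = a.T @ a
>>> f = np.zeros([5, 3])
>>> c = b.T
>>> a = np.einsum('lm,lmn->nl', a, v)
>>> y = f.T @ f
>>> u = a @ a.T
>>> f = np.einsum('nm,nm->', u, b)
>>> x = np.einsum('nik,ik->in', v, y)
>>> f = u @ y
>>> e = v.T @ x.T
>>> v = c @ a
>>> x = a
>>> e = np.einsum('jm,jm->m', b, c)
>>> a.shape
(3, 7)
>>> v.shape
(3, 7)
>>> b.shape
(3, 3)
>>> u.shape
(3, 3)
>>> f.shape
(3, 3)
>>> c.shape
(3, 3)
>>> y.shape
(3, 3)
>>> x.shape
(3, 7)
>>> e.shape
(3,)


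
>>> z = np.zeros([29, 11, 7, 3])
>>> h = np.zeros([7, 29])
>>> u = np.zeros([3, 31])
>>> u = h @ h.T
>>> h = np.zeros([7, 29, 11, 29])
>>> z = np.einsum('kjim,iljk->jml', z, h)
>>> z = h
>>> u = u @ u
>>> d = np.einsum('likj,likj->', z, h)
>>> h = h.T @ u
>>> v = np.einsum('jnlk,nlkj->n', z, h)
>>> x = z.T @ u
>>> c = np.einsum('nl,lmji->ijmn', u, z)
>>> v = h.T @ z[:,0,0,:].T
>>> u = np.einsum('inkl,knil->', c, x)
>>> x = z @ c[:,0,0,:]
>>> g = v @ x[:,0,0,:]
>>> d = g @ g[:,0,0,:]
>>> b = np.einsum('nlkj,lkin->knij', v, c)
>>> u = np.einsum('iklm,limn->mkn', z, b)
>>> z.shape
(7, 29, 11, 29)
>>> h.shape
(29, 11, 29, 7)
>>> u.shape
(29, 29, 7)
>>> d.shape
(7, 29, 11, 7)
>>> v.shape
(7, 29, 11, 7)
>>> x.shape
(7, 29, 11, 7)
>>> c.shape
(29, 11, 29, 7)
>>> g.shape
(7, 29, 11, 7)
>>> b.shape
(11, 7, 29, 7)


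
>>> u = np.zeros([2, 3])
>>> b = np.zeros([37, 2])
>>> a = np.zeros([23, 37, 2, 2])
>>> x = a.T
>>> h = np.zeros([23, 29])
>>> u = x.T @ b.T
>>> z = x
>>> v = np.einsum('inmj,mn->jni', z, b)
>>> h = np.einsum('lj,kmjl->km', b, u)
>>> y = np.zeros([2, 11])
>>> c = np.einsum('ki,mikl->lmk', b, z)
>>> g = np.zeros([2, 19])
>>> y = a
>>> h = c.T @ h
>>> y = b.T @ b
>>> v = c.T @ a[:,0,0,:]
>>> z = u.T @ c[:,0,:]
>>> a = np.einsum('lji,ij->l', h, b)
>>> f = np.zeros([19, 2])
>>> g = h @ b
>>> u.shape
(23, 37, 2, 37)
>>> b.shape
(37, 2)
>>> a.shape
(37,)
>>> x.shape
(2, 2, 37, 23)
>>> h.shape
(37, 2, 37)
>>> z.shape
(37, 2, 37, 37)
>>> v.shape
(37, 2, 2)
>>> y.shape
(2, 2)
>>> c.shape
(23, 2, 37)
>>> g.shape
(37, 2, 2)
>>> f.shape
(19, 2)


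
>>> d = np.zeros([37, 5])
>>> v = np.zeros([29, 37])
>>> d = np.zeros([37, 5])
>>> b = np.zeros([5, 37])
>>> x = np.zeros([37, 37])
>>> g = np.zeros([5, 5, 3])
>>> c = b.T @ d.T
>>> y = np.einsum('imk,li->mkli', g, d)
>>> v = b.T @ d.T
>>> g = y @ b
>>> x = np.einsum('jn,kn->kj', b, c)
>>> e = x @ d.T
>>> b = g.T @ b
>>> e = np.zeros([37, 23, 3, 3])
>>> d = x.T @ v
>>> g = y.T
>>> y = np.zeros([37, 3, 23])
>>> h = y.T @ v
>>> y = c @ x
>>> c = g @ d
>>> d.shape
(5, 37)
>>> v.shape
(37, 37)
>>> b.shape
(37, 37, 3, 37)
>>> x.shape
(37, 5)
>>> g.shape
(5, 37, 3, 5)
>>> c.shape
(5, 37, 3, 37)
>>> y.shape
(37, 5)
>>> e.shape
(37, 23, 3, 3)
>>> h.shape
(23, 3, 37)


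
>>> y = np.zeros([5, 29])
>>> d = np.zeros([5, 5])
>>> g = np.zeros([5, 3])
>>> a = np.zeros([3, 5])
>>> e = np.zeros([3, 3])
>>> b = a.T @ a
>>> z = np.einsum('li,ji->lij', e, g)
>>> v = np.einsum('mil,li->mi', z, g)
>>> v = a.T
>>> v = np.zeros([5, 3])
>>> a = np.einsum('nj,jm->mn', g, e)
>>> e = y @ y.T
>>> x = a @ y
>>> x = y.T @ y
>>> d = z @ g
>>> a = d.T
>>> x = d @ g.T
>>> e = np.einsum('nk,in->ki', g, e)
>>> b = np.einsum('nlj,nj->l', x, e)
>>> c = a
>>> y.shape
(5, 29)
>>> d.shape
(3, 3, 3)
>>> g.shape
(5, 3)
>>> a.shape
(3, 3, 3)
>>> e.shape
(3, 5)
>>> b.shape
(3,)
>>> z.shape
(3, 3, 5)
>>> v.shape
(5, 3)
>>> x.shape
(3, 3, 5)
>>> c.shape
(3, 3, 3)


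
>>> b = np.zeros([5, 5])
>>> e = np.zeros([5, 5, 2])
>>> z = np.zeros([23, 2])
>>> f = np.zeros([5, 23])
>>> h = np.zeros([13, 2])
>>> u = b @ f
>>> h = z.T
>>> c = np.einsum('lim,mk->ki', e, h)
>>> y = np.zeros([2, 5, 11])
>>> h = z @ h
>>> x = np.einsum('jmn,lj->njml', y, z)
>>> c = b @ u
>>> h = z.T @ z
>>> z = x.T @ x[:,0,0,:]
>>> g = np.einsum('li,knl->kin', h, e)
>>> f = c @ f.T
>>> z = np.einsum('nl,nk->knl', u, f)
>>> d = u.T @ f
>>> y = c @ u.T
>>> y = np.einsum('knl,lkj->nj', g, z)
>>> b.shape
(5, 5)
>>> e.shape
(5, 5, 2)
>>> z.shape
(5, 5, 23)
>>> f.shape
(5, 5)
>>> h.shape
(2, 2)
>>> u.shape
(5, 23)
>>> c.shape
(5, 23)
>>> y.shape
(2, 23)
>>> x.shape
(11, 2, 5, 23)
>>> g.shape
(5, 2, 5)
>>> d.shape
(23, 5)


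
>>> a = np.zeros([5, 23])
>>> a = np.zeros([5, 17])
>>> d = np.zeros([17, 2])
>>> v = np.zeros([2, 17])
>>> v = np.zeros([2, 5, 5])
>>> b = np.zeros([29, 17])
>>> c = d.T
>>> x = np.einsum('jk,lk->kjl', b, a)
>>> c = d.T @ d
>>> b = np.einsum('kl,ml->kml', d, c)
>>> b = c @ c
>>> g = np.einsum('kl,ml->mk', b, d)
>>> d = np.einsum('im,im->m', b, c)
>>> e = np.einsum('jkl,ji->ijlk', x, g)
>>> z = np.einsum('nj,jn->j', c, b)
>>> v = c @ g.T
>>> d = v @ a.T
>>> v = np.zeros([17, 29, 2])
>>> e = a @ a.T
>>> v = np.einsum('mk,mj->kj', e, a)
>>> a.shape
(5, 17)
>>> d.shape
(2, 5)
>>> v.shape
(5, 17)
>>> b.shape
(2, 2)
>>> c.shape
(2, 2)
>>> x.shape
(17, 29, 5)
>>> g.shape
(17, 2)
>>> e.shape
(5, 5)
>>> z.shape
(2,)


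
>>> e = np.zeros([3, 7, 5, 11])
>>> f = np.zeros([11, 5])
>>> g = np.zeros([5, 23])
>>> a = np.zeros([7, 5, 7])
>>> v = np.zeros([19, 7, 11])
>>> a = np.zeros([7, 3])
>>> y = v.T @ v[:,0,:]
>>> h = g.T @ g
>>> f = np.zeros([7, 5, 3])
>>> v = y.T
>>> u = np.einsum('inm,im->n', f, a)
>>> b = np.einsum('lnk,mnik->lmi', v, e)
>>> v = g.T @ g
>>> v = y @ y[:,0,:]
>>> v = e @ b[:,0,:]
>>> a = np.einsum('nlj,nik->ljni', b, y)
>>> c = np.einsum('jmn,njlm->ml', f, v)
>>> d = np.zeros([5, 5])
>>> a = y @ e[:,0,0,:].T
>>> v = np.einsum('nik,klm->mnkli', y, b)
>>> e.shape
(3, 7, 5, 11)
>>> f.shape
(7, 5, 3)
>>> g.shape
(5, 23)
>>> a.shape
(11, 7, 3)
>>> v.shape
(5, 11, 11, 3, 7)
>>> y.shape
(11, 7, 11)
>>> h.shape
(23, 23)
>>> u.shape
(5,)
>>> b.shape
(11, 3, 5)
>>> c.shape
(5, 5)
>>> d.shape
(5, 5)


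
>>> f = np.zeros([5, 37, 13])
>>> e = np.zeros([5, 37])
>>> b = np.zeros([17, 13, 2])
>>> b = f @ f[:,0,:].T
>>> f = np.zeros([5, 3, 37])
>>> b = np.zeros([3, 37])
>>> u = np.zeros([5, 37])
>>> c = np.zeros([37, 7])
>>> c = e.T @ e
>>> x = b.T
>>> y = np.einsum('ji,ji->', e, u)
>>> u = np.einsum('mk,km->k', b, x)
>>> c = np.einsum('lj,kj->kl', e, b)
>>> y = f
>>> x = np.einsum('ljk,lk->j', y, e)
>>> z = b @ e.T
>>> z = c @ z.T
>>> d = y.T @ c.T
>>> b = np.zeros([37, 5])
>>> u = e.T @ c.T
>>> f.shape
(5, 3, 37)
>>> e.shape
(5, 37)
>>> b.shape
(37, 5)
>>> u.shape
(37, 3)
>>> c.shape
(3, 5)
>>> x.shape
(3,)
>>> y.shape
(5, 3, 37)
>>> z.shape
(3, 3)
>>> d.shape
(37, 3, 3)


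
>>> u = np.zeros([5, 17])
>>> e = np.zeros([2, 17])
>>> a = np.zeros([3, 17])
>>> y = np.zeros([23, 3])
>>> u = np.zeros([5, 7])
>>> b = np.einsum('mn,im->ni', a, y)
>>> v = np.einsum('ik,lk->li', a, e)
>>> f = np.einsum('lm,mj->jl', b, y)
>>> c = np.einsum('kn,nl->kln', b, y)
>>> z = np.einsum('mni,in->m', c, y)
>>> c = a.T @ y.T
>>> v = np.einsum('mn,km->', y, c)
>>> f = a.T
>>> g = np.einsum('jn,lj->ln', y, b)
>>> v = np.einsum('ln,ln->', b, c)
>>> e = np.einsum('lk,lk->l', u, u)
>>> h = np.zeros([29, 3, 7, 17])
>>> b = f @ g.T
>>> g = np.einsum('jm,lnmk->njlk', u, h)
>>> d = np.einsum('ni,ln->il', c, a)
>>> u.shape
(5, 7)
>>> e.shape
(5,)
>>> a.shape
(3, 17)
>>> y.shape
(23, 3)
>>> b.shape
(17, 17)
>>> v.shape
()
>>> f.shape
(17, 3)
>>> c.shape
(17, 23)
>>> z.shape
(17,)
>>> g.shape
(3, 5, 29, 17)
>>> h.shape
(29, 3, 7, 17)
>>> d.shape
(23, 3)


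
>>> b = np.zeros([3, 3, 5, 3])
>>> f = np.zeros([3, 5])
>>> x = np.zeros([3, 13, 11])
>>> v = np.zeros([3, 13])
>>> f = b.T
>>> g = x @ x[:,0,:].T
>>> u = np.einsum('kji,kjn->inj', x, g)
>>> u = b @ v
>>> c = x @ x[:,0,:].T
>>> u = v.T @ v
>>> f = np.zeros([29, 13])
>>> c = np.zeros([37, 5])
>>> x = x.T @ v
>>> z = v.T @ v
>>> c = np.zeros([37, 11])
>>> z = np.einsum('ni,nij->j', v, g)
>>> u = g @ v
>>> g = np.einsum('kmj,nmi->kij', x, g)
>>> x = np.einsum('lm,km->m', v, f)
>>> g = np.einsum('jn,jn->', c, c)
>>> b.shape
(3, 3, 5, 3)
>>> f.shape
(29, 13)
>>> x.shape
(13,)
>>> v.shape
(3, 13)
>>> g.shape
()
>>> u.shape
(3, 13, 13)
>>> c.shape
(37, 11)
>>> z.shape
(3,)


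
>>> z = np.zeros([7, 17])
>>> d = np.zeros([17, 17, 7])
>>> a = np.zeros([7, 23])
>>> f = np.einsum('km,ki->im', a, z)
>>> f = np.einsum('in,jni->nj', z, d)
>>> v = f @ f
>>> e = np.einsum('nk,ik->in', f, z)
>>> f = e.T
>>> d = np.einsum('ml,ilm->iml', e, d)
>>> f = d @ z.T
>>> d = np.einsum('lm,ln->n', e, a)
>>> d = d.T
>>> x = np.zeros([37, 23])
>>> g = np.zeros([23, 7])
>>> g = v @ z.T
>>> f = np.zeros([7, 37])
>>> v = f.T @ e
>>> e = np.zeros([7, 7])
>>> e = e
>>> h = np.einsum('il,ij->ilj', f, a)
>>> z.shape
(7, 17)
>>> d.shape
(23,)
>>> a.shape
(7, 23)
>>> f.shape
(7, 37)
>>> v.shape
(37, 17)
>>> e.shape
(7, 7)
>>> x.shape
(37, 23)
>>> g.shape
(17, 7)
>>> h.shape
(7, 37, 23)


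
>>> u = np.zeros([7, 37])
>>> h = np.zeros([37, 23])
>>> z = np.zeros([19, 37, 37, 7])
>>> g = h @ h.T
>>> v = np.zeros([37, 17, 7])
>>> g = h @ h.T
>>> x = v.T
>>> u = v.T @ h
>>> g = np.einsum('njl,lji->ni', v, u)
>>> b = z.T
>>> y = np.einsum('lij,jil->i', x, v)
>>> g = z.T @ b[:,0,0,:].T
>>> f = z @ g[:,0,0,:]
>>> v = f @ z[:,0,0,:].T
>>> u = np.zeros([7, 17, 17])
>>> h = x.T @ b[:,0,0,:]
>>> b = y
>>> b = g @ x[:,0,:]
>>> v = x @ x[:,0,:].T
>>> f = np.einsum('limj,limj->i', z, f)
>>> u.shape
(7, 17, 17)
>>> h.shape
(37, 17, 19)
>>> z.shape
(19, 37, 37, 7)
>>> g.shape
(7, 37, 37, 7)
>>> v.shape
(7, 17, 7)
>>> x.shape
(7, 17, 37)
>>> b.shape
(7, 37, 37, 37)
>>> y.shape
(17,)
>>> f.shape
(37,)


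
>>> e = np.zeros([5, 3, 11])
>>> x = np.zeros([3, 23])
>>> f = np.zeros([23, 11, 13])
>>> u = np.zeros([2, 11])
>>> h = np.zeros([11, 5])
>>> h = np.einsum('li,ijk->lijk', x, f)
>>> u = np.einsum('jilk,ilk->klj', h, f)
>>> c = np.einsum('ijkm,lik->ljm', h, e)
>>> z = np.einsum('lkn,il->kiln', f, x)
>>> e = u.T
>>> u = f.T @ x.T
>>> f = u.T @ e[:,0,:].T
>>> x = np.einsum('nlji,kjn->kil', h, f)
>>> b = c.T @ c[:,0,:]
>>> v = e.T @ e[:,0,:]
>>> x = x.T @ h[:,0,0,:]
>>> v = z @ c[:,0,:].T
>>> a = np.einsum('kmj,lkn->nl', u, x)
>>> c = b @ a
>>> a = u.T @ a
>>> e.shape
(3, 11, 13)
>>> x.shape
(23, 13, 13)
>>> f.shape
(3, 11, 3)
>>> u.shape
(13, 11, 3)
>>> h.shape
(3, 23, 11, 13)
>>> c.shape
(13, 23, 23)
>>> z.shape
(11, 3, 23, 13)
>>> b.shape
(13, 23, 13)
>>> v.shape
(11, 3, 23, 5)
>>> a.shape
(3, 11, 23)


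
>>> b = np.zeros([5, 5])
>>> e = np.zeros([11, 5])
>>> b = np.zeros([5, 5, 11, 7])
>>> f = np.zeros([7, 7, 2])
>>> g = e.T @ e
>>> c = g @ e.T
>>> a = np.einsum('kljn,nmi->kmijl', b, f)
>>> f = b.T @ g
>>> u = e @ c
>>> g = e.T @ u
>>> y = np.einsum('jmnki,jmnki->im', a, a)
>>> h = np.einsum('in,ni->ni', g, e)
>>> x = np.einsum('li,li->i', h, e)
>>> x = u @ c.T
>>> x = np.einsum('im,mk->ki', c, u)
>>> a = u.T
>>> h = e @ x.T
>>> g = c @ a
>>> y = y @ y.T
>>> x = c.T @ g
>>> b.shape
(5, 5, 11, 7)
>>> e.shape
(11, 5)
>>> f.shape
(7, 11, 5, 5)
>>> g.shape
(5, 11)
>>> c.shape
(5, 11)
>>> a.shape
(11, 11)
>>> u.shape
(11, 11)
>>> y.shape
(5, 5)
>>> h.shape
(11, 11)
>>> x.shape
(11, 11)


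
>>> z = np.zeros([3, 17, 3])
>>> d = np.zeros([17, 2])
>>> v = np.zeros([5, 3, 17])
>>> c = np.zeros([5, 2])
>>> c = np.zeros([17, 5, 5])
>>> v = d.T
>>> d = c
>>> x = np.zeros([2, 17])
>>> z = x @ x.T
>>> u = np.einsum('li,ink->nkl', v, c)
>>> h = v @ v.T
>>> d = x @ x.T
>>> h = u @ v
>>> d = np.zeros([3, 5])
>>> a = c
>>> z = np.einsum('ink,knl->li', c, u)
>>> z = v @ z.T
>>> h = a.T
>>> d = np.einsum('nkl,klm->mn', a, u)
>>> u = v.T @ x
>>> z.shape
(2, 2)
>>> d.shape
(2, 17)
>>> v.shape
(2, 17)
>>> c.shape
(17, 5, 5)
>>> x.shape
(2, 17)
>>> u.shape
(17, 17)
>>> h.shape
(5, 5, 17)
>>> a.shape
(17, 5, 5)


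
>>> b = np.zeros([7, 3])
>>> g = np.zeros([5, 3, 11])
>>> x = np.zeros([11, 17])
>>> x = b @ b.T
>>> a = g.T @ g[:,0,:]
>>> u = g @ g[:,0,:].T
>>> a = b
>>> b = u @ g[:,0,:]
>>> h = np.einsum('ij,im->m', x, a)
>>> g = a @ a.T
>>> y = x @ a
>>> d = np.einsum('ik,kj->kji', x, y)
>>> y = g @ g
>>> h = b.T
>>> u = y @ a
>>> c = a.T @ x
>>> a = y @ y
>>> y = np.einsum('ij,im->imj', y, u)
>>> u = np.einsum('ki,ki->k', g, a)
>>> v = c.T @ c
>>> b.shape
(5, 3, 11)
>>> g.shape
(7, 7)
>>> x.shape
(7, 7)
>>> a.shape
(7, 7)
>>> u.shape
(7,)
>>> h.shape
(11, 3, 5)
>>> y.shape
(7, 3, 7)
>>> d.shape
(7, 3, 7)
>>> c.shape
(3, 7)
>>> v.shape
(7, 7)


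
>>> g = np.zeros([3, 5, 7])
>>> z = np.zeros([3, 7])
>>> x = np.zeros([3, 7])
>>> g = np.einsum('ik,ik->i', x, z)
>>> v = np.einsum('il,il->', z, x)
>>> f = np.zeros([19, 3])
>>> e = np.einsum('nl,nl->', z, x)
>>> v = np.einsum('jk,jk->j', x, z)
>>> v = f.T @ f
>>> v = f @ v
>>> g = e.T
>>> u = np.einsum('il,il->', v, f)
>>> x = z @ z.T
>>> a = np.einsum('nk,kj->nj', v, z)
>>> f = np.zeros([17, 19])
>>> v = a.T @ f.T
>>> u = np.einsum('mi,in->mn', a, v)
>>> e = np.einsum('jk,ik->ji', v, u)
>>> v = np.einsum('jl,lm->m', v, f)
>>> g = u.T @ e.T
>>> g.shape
(17, 7)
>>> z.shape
(3, 7)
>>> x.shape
(3, 3)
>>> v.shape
(19,)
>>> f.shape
(17, 19)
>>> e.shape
(7, 19)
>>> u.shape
(19, 17)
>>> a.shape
(19, 7)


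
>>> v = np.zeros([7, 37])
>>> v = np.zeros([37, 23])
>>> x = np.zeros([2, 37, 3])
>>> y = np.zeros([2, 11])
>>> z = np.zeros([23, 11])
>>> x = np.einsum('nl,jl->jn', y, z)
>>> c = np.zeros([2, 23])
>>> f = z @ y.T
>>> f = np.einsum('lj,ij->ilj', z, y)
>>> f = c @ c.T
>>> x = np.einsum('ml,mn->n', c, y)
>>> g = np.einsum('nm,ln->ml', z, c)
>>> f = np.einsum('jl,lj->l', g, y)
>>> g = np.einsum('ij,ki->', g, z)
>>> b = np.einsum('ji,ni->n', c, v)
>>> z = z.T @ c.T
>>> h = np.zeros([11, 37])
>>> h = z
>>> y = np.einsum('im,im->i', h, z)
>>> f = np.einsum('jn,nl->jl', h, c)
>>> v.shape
(37, 23)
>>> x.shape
(11,)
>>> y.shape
(11,)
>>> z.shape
(11, 2)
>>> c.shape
(2, 23)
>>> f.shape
(11, 23)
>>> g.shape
()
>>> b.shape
(37,)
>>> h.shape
(11, 2)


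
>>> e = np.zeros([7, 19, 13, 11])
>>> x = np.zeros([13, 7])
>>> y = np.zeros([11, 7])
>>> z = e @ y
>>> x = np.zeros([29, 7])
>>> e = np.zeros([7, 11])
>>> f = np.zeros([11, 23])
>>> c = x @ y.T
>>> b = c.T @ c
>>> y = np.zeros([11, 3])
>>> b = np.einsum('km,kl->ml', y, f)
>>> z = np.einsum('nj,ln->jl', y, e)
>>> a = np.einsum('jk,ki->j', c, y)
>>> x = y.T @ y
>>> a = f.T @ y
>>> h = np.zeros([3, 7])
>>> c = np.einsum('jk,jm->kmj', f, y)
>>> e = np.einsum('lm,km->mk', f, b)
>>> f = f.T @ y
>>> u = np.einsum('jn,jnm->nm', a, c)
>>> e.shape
(23, 3)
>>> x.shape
(3, 3)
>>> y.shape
(11, 3)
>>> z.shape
(3, 7)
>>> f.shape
(23, 3)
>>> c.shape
(23, 3, 11)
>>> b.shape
(3, 23)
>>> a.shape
(23, 3)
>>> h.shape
(3, 7)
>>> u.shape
(3, 11)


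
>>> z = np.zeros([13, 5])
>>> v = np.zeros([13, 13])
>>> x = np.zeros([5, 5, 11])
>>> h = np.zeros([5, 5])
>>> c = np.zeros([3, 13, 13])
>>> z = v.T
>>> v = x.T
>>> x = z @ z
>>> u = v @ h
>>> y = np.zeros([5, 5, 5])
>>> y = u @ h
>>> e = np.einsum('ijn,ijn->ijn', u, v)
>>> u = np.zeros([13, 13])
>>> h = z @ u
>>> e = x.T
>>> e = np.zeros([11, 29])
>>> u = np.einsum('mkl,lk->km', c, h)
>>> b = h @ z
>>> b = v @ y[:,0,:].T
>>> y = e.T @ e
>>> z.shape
(13, 13)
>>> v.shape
(11, 5, 5)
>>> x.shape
(13, 13)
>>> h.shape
(13, 13)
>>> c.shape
(3, 13, 13)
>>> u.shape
(13, 3)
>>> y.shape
(29, 29)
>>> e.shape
(11, 29)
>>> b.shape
(11, 5, 11)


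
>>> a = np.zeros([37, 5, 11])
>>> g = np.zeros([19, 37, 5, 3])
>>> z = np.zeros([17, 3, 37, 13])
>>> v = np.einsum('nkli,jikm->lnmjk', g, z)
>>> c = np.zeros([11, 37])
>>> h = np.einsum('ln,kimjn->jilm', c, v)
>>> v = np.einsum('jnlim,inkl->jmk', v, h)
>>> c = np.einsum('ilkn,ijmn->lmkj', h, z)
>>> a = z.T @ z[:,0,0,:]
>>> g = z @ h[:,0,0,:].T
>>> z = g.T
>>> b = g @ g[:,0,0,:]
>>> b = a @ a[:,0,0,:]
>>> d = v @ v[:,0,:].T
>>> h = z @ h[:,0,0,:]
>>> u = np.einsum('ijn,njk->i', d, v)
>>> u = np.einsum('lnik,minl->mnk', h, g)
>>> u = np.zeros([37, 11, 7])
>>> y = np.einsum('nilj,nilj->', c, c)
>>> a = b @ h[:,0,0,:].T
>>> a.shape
(13, 37, 3, 17)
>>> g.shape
(17, 3, 37, 17)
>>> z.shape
(17, 37, 3, 17)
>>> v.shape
(5, 37, 11)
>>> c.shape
(19, 37, 11, 3)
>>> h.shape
(17, 37, 3, 13)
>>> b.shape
(13, 37, 3, 13)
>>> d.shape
(5, 37, 5)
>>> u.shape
(37, 11, 7)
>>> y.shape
()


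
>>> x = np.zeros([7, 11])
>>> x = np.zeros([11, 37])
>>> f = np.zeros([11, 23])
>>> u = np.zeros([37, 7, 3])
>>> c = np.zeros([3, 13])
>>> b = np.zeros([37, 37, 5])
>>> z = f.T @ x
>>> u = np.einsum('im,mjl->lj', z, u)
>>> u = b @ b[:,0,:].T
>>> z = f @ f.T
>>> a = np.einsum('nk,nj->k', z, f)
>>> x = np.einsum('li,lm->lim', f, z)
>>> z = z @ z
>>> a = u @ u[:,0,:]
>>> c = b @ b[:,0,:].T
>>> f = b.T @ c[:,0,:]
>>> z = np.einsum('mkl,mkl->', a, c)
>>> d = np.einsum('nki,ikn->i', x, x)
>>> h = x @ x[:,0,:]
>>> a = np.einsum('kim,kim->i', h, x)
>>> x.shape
(11, 23, 11)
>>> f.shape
(5, 37, 37)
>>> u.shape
(37, 37, 37)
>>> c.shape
(37, 37, 37)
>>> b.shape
(37, 37, 5)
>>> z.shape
()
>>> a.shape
(23,)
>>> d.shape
(11,)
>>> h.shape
(11, 23, 11)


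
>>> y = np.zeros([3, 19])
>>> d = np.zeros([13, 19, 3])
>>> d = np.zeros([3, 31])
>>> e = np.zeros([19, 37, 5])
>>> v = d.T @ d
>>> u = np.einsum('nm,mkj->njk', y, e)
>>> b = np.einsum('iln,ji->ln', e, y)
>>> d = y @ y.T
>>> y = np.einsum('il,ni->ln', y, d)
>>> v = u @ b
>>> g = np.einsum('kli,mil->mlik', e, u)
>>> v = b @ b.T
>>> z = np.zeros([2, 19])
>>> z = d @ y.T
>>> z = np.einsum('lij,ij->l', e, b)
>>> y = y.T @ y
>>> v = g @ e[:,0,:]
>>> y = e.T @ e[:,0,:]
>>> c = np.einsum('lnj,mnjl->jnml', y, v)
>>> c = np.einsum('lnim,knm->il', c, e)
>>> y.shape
(5, 37, 5)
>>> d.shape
(3, 3)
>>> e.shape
(19, 37, 5)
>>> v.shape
(3, 37, 5, 5)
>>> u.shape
(3, 5, 37)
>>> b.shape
(37, 5)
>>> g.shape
(3, 37, 5, 19)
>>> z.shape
(19,)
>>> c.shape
(3, 5)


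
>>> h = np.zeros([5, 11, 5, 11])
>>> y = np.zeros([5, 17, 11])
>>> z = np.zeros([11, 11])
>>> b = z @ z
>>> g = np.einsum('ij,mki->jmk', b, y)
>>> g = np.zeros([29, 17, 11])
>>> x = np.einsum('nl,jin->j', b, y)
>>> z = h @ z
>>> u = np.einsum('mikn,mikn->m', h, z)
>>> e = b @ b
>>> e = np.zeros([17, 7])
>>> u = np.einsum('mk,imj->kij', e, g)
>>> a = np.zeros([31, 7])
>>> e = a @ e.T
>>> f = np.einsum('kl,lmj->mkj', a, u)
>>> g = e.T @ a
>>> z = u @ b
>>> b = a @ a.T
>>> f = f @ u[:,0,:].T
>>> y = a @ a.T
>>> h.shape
(5, 11, 5, 11)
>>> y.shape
(31, 31)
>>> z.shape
(7, 29, 11)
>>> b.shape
(31, 31)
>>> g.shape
(17, 7)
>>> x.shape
(5,)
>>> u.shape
(7, 29, 11)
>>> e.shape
(31, 17)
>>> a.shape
(31, 7)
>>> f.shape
(29, 31, 7)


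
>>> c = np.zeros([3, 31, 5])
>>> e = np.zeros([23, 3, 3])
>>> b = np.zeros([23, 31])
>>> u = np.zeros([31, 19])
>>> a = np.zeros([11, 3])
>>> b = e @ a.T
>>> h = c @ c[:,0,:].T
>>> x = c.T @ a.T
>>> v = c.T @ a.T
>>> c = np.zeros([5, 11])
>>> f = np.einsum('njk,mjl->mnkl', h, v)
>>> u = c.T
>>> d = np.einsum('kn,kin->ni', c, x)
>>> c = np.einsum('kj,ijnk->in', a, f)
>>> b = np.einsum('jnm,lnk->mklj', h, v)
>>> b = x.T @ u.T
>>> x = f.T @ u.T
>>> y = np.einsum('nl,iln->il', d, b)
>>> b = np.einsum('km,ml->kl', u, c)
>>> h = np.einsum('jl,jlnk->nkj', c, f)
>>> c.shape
(5, 3)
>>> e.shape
(23, 3, 3)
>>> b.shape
(11, 3)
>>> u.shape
(11, 5)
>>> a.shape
(11, 3)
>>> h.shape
(3, 11, 5)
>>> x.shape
(11, 3, 3, 11)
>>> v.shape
(5, 31, 11)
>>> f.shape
(5, 3, 3, 11)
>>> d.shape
(11, 31)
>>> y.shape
(11, 31)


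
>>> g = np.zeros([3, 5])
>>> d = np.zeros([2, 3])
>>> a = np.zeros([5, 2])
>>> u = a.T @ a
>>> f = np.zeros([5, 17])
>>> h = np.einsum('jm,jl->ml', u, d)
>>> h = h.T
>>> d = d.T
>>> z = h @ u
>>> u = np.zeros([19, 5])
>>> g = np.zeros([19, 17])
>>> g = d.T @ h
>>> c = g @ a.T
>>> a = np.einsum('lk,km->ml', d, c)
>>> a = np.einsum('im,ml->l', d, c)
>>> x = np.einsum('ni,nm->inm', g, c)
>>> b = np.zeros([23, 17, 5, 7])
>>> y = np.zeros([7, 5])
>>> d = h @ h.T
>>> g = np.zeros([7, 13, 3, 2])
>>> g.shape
(7, 13, 3, 2)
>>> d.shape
(3, 3)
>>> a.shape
(5,)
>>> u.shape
(19, 5)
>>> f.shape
(5, 17)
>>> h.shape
(3, 2)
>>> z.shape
(3, 2)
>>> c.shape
(2, 5)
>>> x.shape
(2, 2, 5)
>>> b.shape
(23, 17, 5, 7)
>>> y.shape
(7, 5)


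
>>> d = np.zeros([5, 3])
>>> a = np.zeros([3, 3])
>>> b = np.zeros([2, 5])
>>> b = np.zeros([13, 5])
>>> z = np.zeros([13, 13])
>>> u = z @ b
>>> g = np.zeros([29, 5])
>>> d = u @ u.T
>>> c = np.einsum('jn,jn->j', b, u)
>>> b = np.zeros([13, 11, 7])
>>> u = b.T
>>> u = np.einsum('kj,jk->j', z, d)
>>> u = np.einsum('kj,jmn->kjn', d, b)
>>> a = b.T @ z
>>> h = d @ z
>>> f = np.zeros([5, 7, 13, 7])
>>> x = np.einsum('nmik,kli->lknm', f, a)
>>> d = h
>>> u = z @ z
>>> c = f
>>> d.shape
(13, 13)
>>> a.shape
(7, 11, 13)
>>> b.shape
(13, 11, 7)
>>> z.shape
(13, 13)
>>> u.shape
(13, 13)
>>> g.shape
(29, 5)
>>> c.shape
(5, 7, 13, 7)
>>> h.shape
(13, 13)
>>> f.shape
(5, 7, 13, 7)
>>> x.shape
(11, 7, 5, 7)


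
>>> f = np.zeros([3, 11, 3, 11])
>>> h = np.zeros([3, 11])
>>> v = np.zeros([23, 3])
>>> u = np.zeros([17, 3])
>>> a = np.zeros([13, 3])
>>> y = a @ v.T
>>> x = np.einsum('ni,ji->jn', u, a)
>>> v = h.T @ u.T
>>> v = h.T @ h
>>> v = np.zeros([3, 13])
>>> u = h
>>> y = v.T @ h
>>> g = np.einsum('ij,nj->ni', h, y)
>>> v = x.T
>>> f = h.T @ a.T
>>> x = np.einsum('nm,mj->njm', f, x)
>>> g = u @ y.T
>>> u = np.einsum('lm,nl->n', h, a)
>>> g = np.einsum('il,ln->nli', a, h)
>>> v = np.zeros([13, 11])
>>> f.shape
(11, 13)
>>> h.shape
(3, 11)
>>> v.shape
(13, 11)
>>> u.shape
(13,)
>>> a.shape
(13, 3)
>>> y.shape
(13, 11)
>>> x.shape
(11, 17, 13)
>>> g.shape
(11, 3, 13)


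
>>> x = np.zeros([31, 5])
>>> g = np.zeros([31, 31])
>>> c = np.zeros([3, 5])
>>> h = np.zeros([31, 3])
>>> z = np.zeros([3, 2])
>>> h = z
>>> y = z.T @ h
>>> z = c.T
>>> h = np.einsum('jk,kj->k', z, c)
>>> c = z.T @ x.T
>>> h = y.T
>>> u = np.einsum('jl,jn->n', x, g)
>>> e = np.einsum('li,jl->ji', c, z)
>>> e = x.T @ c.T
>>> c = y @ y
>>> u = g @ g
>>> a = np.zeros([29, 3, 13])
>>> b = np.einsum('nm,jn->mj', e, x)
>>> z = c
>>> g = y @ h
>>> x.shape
(31, 5)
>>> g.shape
(2, 2)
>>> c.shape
(2, 2)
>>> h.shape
(2, 2)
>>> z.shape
(2, 2)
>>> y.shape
(2, 2)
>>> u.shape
(31, 31)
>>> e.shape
(5, 3)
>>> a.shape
(29, 3, 13)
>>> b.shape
(3, 31)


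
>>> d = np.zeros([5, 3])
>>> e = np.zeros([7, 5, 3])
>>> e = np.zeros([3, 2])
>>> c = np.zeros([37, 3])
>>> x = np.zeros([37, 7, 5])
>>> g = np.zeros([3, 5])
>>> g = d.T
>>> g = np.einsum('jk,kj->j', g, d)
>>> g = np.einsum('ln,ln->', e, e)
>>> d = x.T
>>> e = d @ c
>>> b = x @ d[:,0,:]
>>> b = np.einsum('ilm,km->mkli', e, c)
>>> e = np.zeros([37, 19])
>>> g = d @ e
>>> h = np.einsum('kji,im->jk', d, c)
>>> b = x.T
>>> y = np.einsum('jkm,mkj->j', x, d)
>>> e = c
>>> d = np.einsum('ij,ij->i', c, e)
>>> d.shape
(37,)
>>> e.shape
(37, 3)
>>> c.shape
(37, 3)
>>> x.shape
(37, 7, 5)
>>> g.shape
(5, 7, 19)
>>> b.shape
(5, 7, 37)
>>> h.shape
(7, 5)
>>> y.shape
(37,)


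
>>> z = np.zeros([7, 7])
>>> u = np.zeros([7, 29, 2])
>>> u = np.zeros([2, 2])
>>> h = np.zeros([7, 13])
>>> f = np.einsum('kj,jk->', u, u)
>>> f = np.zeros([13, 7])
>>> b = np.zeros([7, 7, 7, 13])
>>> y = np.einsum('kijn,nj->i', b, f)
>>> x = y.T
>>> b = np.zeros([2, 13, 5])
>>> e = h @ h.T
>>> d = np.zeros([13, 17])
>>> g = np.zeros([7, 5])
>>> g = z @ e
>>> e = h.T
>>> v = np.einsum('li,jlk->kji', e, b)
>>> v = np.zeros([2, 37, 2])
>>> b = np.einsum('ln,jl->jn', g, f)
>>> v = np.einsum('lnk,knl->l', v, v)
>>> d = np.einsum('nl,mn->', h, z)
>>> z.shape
(7, 7)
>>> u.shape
(2, 2)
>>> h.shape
(7, 13)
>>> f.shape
(13, 7)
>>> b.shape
(13, 7)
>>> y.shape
(7,)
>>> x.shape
(7,)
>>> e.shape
(13, 7)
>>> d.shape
()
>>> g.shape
(7, 7)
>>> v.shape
(2,)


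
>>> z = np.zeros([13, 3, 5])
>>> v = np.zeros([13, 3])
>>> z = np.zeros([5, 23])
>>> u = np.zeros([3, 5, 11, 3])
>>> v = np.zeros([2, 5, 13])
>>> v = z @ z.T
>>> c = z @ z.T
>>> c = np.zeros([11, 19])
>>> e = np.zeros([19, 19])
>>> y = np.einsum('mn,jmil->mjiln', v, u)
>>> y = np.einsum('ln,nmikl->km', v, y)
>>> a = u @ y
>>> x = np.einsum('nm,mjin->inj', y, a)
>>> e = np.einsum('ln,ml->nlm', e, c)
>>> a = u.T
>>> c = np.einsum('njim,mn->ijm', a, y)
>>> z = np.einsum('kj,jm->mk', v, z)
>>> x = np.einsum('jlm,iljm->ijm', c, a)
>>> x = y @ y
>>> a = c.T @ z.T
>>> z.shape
(23, 5)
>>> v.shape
(5, 5)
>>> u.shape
(3, 5, 11, 3)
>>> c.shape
(5, 11, 3)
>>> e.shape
(19, 19, 11)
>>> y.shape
(3, 3)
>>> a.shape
(3, 11, 23)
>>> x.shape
(3, 3)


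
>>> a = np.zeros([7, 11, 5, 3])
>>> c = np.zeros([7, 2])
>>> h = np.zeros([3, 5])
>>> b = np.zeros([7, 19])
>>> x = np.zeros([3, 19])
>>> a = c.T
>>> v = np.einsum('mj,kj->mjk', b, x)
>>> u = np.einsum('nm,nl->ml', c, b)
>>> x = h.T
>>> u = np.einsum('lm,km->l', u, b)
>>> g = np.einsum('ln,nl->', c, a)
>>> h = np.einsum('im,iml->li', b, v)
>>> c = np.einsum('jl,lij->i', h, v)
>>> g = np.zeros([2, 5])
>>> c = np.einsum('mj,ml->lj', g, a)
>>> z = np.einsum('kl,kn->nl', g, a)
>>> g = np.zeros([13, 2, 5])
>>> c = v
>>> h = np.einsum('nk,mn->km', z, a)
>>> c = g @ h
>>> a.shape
(2, 7)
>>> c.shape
(13, 2, 2)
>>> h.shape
(5, 2)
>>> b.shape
(7, 19)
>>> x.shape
(5, 3)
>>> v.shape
(7, 19, 3)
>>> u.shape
(2,)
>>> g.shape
(13, 2, 5)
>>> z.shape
(7, 5)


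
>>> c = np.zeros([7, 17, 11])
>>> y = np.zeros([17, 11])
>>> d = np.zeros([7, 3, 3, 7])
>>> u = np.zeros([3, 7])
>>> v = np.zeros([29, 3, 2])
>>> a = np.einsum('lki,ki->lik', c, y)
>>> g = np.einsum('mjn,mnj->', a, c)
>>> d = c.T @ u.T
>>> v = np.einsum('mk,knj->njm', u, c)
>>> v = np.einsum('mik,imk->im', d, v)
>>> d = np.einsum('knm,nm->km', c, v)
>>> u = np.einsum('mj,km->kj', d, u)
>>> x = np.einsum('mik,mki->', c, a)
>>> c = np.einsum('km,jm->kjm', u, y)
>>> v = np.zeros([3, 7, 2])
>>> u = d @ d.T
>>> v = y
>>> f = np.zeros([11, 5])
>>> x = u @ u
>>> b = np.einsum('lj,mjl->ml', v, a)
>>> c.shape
(3, 17, 11)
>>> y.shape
(17, 11)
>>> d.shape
(7, 11)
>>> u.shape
(7, 7)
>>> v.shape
(17, 11)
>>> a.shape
(7, 11, 17)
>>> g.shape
()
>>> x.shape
(7, 7)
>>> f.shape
(11, 5)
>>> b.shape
(7, 17)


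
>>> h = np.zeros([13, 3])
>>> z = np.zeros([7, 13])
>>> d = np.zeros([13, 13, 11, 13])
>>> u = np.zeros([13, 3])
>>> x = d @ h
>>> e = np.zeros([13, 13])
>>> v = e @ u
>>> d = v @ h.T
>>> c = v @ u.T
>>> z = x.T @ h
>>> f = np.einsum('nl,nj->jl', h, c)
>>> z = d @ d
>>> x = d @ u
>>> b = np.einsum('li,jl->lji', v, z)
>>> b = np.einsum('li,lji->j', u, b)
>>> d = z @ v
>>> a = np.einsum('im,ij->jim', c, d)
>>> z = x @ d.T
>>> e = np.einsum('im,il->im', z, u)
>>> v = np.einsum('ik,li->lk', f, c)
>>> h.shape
(13, 3)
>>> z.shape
(13, 13)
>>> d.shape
(13, 3)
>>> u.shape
(13, 3)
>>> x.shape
(13, 3)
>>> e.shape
(13, 13)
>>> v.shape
(13, 3)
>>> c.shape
(13, 13)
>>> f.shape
(13, 3)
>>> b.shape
(13,)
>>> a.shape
(3, 13, 13)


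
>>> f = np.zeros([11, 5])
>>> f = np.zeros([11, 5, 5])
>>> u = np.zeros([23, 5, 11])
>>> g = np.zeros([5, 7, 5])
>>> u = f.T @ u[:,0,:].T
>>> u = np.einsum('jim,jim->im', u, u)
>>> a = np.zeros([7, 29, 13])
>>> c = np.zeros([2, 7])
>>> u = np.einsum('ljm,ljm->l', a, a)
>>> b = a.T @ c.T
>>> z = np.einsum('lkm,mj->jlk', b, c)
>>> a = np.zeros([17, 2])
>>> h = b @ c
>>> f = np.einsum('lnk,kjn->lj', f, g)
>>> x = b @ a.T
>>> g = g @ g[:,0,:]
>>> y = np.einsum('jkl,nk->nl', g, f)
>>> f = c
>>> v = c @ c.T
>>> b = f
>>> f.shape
(2, 7)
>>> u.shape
(7,)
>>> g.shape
(5, 7, 5)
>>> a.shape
(17, 2)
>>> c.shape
(2, 7)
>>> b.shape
(2, 7)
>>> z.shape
(7, 13, 29)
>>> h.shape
(13, 29, 7)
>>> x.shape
(13, 29, 17)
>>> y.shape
(11, 5)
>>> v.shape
(2, 2)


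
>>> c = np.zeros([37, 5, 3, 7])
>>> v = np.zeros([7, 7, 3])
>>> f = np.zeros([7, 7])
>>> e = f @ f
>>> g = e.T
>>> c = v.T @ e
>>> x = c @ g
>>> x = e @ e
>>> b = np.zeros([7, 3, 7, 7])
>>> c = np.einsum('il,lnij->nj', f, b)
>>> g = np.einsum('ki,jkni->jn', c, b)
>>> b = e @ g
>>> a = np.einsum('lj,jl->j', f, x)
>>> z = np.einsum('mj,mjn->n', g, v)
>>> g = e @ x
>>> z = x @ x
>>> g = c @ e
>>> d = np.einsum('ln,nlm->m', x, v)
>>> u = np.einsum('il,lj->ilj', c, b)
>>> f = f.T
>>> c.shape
(3, 7)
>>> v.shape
(7, 7, 3)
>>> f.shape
(7, 7)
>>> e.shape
(7, 7)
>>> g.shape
(3, 7)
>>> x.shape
(7, 7)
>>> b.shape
(7, 7)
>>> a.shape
(7,)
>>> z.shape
(7, 7)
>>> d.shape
(3,)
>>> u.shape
(3, 7, 7)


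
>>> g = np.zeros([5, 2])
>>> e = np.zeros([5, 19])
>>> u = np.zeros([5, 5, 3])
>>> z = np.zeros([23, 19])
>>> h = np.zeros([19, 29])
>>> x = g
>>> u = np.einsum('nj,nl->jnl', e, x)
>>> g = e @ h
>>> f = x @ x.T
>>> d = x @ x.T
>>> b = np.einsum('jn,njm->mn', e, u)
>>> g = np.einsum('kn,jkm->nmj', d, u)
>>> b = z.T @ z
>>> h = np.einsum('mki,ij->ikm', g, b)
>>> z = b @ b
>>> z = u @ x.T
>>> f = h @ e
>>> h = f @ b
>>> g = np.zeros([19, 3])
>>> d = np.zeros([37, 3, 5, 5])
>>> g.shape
(19, 3)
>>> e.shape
(5, 19)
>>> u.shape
(19, 5, 2)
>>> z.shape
(19, 5, 5)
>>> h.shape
(19, 2, 19)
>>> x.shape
(5, 2)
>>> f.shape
(19, 2, 19)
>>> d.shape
(37, 3, 5, 5)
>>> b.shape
(19, 19)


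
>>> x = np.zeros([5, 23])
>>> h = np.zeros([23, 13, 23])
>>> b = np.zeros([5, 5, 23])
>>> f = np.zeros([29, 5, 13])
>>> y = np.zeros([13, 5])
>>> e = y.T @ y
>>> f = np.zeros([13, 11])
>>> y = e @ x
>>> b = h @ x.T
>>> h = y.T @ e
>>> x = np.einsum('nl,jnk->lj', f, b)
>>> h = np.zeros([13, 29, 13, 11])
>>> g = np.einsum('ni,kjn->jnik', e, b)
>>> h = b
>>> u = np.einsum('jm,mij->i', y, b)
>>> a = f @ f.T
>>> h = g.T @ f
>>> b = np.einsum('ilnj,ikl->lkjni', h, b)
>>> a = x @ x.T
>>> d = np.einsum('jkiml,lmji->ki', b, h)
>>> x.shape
(11, 23)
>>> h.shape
(23, 5, 5, 11)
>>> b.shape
(5, 13, 11, 5, 23)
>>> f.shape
(13, 11)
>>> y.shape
(5, 23)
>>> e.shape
(5, 5)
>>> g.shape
(13, 5, 5, 23)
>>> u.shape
(13,)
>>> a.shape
(11, 11)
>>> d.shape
(13, 11)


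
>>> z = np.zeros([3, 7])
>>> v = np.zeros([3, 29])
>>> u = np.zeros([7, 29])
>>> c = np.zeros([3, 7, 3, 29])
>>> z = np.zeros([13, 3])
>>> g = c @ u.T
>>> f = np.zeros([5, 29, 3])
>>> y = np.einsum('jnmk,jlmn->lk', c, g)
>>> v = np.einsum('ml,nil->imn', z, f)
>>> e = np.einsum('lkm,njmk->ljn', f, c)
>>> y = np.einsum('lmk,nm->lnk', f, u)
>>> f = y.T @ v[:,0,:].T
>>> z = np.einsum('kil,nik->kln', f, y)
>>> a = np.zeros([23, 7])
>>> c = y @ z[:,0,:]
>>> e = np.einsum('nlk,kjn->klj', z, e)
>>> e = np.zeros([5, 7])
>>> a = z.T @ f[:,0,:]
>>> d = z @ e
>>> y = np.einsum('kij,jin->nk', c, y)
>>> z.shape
(3, 29, 5)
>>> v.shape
(29, 13, 5)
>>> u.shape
(7, 29)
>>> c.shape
(5, 7, 5)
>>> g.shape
(3, 7, 3, 7)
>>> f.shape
(3, 7, 29)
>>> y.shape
(3, 5)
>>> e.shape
(5, 7)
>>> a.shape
(5, 29, 29)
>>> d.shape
(3, 29, 7)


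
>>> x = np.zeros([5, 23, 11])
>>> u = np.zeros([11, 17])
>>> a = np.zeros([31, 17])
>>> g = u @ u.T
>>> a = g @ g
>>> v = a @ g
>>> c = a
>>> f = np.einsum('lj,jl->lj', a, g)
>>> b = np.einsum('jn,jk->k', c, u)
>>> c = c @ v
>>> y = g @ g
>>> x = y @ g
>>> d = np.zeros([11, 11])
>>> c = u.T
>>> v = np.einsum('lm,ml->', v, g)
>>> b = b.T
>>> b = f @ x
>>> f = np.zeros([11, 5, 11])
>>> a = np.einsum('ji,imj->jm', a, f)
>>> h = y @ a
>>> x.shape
(11, 11)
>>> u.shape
(11, 17)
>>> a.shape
(11, 5)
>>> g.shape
(11, 11)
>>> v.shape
()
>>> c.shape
(17, 11)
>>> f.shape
(11, 5, 11)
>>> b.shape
(11, 11)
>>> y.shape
(11, 11)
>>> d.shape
(11, 11)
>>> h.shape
(11, 5)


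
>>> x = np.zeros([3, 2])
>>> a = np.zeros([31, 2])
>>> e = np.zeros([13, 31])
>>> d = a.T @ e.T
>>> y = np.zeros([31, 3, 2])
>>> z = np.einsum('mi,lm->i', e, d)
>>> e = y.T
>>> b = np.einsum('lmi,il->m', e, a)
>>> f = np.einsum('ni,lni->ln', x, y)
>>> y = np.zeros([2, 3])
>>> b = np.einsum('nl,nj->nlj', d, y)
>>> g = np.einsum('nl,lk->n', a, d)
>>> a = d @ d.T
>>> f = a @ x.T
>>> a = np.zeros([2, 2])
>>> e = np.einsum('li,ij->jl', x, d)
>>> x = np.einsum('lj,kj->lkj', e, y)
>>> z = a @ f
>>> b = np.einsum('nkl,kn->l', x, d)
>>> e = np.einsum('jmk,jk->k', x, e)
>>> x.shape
(13, 2, 3)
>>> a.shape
(2, 2)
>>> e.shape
(3,)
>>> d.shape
(2, 13)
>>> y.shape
(2, 3)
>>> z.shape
(2, 3)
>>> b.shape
(3,)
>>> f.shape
(2, 3)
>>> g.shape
(31,)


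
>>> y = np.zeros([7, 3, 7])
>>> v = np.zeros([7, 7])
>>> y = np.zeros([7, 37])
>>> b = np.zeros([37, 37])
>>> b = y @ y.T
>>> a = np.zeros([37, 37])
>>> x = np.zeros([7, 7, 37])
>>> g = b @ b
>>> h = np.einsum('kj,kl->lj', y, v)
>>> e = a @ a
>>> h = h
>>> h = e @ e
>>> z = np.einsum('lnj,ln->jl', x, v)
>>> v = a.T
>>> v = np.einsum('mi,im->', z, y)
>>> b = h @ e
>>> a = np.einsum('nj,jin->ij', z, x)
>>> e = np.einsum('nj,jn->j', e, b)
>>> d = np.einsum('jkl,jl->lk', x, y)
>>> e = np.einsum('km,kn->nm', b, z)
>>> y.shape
(7, 37)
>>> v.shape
()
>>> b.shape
(37, 37)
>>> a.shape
(7, 7)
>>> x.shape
(7, 7, 37)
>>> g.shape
(7, 7)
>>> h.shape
(37, 37)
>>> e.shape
(7, 37)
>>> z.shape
(37, 7)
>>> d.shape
(37, 7)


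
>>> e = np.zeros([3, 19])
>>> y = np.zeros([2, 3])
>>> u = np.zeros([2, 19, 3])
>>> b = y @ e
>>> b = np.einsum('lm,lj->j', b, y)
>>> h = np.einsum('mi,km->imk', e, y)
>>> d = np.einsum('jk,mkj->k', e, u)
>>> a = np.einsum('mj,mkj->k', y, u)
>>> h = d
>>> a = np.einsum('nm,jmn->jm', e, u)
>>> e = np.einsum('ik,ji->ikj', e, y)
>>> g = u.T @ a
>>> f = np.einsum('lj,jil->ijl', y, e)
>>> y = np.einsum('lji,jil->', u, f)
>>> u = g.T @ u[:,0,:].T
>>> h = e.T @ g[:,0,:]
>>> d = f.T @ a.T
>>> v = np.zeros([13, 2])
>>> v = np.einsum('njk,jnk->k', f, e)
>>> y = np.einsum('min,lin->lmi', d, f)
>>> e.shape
(3, 19, 2)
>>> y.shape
(19, 2, 3)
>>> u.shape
(19, 19, 2)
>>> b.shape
(3,)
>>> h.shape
(2, 19, 19)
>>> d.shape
(2, 3, 2)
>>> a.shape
(2, 19)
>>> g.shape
(3, 19, 19)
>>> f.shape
(19, 3, 2)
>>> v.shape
(2,)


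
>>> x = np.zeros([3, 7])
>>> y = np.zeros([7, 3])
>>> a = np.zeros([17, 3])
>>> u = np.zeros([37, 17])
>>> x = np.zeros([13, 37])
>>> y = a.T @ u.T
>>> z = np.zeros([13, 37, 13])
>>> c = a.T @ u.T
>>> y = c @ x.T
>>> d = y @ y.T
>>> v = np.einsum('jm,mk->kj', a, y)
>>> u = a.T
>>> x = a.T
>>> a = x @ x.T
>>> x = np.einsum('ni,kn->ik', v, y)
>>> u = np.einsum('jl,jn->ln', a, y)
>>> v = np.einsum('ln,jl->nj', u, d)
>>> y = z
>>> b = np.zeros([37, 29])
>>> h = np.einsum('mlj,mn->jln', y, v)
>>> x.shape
(17, 3)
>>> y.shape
(13, 37, 13)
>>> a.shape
(3, 3)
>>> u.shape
(3, 13)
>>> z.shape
(13, 37, 13)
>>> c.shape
(3, 37)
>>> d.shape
(3, 3)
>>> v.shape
(13, 3)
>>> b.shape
(37, 29)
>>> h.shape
(13, 37, 3)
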